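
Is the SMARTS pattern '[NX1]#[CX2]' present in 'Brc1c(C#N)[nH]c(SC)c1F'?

Yes

The pattern [NX1]#[CX2] describes a nitrogen triple-bonded to a two-connected carbon — a nitrile.
The molecule carries a nitrile (-C#N), whose atoms satisfy every constraint of the query, so the pattern matches.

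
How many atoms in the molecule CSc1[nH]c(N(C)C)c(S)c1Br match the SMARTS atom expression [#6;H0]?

Check the 12 heavy atoms by environment: 1× n (aromatic, H1) → no; 4× c (aromatic, H0) → match; 1× S (H0) → no; 3× C (H3) → no; 1× S (H1) → no; 1× Br (H0) → no; 1× N (H0) → no.
That gives 4 matching atoms.

4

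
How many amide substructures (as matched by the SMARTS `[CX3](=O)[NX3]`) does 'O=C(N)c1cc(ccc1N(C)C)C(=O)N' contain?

[CX3](=O)[NX3] is the SMARTS for an amide: a carbonyl carbon bonded to a trivalent nitrogen.
The molecule carries 2 separate instances of a primary amide (-C(=O)NH2) meeting every constraint; each maps to a distinct set of atoms, giving 2 matches.

2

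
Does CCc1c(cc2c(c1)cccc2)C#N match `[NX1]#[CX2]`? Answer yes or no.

The pattern [NX1]#[CX2] describes a nitrogen triple-bonded to a two-connected carbon — a nitrile.
The molecule carries a nitrile (-C#N), whose atoms satisfy every constraint of the query, so the pattern matches.

Yes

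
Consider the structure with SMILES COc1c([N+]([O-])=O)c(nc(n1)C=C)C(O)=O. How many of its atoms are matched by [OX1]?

3

The query [OX1] means: aliphatic oxygen with one total connection — typically a carbonyl =O or an oxide.
Check the 16 heavy atoms by environment: 2× n (aromatic, X2) → no; 4× c (aromatic, X3) → no; 3× C (X3) → no; 2× O (X2) → no; 1× C (X4) → no; 1× N (charge +1, X3) → no; 1× O (charge -1, X1) → match; 2× O (X1) → match.
Summing the matching environments: 1 + 2 = 3 matching atoms.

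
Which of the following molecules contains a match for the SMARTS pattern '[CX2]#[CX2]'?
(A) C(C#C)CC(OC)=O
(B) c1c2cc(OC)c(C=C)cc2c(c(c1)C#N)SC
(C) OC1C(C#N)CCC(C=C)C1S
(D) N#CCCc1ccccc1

A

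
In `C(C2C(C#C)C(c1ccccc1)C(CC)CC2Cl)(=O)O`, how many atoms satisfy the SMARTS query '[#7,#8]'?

2

The query [#7,#8] means: nitrogen or oxygen (comma = OR).
Check the 20 heavy atoms by environment: 11× C → no; 6× c (aromatic) → no; 1× Cl → no; 2× O → match.
That gives 2 matching atoms.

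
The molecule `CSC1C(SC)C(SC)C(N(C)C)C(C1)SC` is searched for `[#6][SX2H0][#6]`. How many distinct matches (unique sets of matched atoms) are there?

[#6][SX2H0][#6] is the SMARTS for a thioether: an aliphatic sulfur bridging two carbons with no H on the sulfur.
The molecule carries 4 separate instances of a methylthio ether (-SCH3) meeting every constraint; each maps to a distinct set of atoms, giving 4 matches.

4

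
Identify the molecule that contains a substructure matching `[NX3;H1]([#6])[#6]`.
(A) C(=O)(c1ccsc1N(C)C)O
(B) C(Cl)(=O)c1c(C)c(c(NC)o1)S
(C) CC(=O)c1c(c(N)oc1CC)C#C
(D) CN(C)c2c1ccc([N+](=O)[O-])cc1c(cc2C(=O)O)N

B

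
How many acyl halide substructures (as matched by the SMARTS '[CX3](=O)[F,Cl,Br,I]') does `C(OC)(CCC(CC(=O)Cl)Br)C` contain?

1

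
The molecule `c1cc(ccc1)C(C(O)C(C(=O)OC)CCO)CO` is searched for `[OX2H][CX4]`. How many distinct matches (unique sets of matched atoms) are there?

[OX2H][CX4] is the SMARTS for an aliphatic alcohol: a hydroxyl oxygen bound to an sp3 (X4) carbon.
The molecule carries 3 separate instances of a hydroxyl group (-OH) meeting every constraint; each maps to a distinct set of atoms, giving 3 matches.

3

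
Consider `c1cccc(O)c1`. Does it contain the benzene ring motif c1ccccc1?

The pattern c1ccccc1 describes six aromatic carbons in a ring — a benzene ring.
The required atom environment is present in the molecule, so the pattern matches.

Yes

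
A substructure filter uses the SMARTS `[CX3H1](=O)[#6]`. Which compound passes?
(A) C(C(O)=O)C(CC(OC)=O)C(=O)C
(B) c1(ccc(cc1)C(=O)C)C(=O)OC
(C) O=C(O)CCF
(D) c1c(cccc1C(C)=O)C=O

D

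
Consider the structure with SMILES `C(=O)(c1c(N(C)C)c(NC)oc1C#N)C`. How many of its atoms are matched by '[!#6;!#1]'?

5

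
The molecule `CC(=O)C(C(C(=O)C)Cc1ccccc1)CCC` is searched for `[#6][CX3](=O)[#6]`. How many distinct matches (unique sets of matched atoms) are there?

2

[#6][CX3](=O)[#6] is the SMARTS for a ketone: a carbonyl carbon (no H) flanked by two carbons.
The molecule carries 2 separate instances of an acetyl/ketone group (-C(=O)CH3) meeting every constraint; each maps to a distinct set of atoms, giving 2 matches.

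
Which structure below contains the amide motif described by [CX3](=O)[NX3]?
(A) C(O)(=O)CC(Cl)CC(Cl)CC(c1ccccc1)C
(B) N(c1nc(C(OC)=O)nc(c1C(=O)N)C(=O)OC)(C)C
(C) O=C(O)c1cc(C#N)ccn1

B

[CX3](=O)[NX3] describes a carbonyl carbon bonded to a trivalent nitrogen (an amide).
(A) has a carboxylic acid group (-C(=O)OH) but the carbonyl is bonded to O, not to an NX3 nitrogen.
(B) contains a primary amide (-C(=O)NH2), which satisfies every atom and bond constraint.
(C) has a nitrile (-C#N) but the nitrile N is NX1 (triple-bonded), not NX3.
So the answer is (B).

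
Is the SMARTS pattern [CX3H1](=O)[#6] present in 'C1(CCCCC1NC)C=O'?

The pattern [CX3H1](=O)[#6] describes an sp2 carbon with one H, double-bonded to O and single-bonded to carbon — an aldehyde.
The molecule carries an aldehyde (-CHO), whose atoms satisfy every constraint of the query, so the pattern matches.

Yes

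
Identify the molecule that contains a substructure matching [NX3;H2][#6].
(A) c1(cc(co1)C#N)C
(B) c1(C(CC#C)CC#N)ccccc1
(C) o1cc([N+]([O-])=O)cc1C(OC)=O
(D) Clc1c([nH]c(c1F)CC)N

D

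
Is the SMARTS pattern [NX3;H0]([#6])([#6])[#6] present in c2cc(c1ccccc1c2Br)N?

No

The pattern [NX3;H0]([#6])([#6])[#6] describes a trivalent nitrogen with no H, bonded to three carbons — a tertiary amine.
The closest candidate here is a primary amino group (-NH2), but the nitrogen has H2, not H0 with three carbons. No other fragment satisfies the full query, so there is no match.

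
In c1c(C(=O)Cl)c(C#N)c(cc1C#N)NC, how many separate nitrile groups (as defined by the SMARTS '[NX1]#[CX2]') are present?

2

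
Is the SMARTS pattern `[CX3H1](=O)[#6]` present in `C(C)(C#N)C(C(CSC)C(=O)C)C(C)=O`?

No

The pattern [CX3H1](=O)[#6] describes an sp2 carbon with one H, double-bonded to O and single-bonded to carbon — an aldehyde.
The closest candidate here is an acetyl/ketone group (-C(=O)CH3), but the carbonyl carbon has H0 (two carbon neighbours), not H1. No other fragment satisfies the full query, so there is no match.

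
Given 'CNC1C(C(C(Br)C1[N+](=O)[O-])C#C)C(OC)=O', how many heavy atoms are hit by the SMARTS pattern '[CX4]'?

7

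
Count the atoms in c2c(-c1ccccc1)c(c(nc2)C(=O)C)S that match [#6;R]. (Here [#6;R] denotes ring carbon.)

11

The query [#6;R] means: carbon that is part of a ring.
Check the 16 heavy atoms by environment: 1× n (aromatic, in 6-ring) → no; 11× c (aromatic, in 6-ring) → match; 2× C (acyclic) → no; 1× O (acyclic) → no; 1× S (acyclic) → no.
That gives 11 matching atoms.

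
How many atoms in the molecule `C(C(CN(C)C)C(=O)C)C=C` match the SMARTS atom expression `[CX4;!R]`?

6

The query [CX4;!R] means: aliphatic carbon with four total connections, not in a ring.
Check the 11 heavy atoms by environment: 6× C (X4, acyclic) → match; 3× C (X3, acyclic) → no; 1× O (X1, acyclic) → no; 1× N (X3, acyclic) → no.
That gives 6 matching atoms.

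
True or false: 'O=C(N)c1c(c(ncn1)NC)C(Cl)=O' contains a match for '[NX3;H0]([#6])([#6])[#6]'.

False

The pattern [NX3;H0]([#6])([#6])[#6] describes a trivalent nitrogen with no H, bonded to three carbons — a tertiary amine.
The closest candidate here is a primary amide (-C(=O)NH2), but the amide nitrogen has H2 and only one carbon neighbour. No other fragment satisfies the full query, so there is no match.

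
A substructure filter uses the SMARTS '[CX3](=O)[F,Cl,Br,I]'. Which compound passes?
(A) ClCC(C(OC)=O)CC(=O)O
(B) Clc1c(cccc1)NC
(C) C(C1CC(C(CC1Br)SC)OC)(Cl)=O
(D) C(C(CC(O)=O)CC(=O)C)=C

C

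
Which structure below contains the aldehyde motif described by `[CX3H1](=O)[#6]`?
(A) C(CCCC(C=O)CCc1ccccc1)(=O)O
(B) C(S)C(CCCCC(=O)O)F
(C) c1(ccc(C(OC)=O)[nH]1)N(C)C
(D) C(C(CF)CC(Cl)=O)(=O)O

[CX3H1](=O)[#6] describes an sp2 carbon with one H, double-bonded to O and single-bonded to carbon (an aldehyde).
(A) contains an aldehyde (-CHO), which satisfies every atom and bond constraint.
(B) has a carboxylic acid group (-C(=O)OH) but the carbonyl carbon has H0 and is bonded to O, not H1.
(C) has a methyl-ester group (-C(=O)OCH3) but the carbonyl carbon has H0, not H1.
(D) has a carboxylic acid group (-C(=O)OH) but the carbonyl carbon has H0 and is bonded to O, not H1.
So the answer is (A).

A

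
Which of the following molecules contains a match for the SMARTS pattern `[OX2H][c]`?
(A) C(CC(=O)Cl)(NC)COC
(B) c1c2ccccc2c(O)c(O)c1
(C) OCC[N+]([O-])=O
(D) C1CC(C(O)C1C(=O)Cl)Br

B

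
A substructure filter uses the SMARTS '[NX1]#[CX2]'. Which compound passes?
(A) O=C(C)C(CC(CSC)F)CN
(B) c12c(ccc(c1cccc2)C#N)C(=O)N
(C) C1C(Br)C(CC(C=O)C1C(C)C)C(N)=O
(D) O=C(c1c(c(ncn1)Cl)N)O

B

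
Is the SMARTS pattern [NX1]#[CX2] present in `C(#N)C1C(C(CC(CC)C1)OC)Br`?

Yes

The pattern [NX1]#[CX2] describes a nitrogen triple-bonded to a two-connected carbon — a nitrile.
The molecule carries a nitrile (-C#N), whose atoms satisfy every constraint of the query, so the pattern matches.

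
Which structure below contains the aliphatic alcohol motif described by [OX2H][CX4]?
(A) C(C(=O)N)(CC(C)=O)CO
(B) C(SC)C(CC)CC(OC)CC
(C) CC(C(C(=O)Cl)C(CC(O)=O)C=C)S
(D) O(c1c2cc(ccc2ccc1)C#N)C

A

[OX2H][CX4] describes a hydroxyl oxygen bound to an sp3 (X4) carbon (an aliphatic alcohol).
(A) contains a hydroxyl group (-OH), which satisfies every atom and bond constraint.
(B) has a methoxy ether (-OCH3) but the oxygen has H0 (ether), not H1.
(C) has a carboxylic acid group (-C(=O)OH) but the -OH is on a CX3 carbonyl carbon, not a CX4 carbon.
(D) has a methoxy ether (-OCH3) but the oxygen has H0 (ether), not H1.
So the answer is (A).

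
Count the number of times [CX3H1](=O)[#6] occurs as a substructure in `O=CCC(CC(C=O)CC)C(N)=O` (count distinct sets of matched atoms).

2

[CX3H1](=O)[#6] is the SMARTS for an aldehyde: an sp2 carbon with one H, double-bonded to O and single-bonded to carbon.
The molecule carries 2 separate instances of an aldehyde (-CHO) meeting every constraint; each maps to a distinct set of atoms, giving 2 matches.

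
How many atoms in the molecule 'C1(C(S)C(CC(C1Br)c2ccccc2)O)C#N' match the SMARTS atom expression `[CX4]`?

6

The query [CX4] means: C with X4: aliphatic carbon with exactly 4 total connections (bonds + H).
Check the 17 heavy atoms by environment: 6× C (X4) → match; 1× C (X2) → no; 1× N (X1) → no; 1× O (X2) → no; 1× S (X2) → no; 6× c (aromatic, X3) → no; 1× Br (X1) → no.
That gives 6 matching atoms.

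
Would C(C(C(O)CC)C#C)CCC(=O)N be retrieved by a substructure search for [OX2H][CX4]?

Yes

The pattern [OX2H][CX4] describes a hydroxyl oxygen bound to an sp3 (X4) carbon — an aliphatic alcohol.
The molecule carries a hydroxyl group (-OH), whose atoms satisfy every constraint of the query, so the pattern matches.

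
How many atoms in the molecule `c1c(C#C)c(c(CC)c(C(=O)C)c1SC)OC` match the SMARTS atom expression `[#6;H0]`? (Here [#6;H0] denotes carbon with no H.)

7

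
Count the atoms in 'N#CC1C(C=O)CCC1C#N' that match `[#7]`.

2

The query [#7] means: #7 matches any nitrogen atom regardless of aromaticity.
Check the 11 heavy atoms by environment: 8× C → no; 1× O → no; 2× N → match.
That gives 2 matching atoms.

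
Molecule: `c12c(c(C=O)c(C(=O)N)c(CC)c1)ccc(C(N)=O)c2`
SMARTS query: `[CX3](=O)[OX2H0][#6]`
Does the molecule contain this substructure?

The pattern [CX3](=O)[OX2H0][#6] describes a carbonyl carbon bonded to an oxygen that is itself bonded to carbon (no H on that O) — an ester.
The closest candidate here is a primary amide (-C(=O)NH2), but the carbonyl is bonded to N, not to an O-C linkage. No other fragment satisfies the full query, so there is no match.

No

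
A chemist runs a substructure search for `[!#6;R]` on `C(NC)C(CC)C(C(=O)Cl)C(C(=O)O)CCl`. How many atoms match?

0

The query [!#6;R] means: non-carbon atom that is part of a ring.
Check the 16 heavy atoms by environment: 10× C (acyclic) → no; 1× N (acyclic) → no; 3× O (acyclic) → no; 2× Cl (acyclic) → no.
No environment satisfies the query, so 0 matching atoms.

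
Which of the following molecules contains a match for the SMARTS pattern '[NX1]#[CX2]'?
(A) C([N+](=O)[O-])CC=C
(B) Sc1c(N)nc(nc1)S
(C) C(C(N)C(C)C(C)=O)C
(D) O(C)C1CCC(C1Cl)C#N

D

[NX1]#[CX2] describes a nitrogen triple-bonded to a two-connected carbon (a nitrile).
(A) has a nitro group (-[N+](=O)[O-]) but there is no C#N triple bond.
(B) has a primary amino group (-NH2) but the nitrogen is NX3 (three connections), not NX1 triple-bonded.
(C) has a primary amino group (-NH2) but the nitrogen is NX3 (three connections), not NX1 triple-bonded.
(D) contains a nitrile (-C#N), which satisfies every atom and bond constraint.
So the answer is (D).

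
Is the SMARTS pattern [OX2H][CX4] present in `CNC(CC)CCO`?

The pattern [OX2H][CX4] describes a hydroxyl oxygen bound to an sp3 (X4) carbon — an aliphatic alcohol.
The molecule carries a hydroxyl group (-OH), whose atoms satisfy every constraint of the query, so the pattern matches.

Yes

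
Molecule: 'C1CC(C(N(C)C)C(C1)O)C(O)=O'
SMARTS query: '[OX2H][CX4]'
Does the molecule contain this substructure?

The pattern [OX2H][CX4] describes a hydroxyl oxygen bound to an sp3 (X4) carbon — an aliphatic alcohol.
The molecule carries a hydroxyl group (-OH), whose atoms satisfy every constraint of the query, so the pattern matches.

Yes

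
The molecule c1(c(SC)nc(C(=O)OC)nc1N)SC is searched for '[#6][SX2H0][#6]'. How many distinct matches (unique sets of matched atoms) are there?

[#6][SX2H0][#6] is the SMARTS for a thioether: an aliphatic sulfur bridging two carbons with no H on the sulfur.
The molecule carries 2 separate instances of a methylthio ether (-SCH3) meeting every constraint; each maps to a distinct set of atoms, giving 2 matches.

2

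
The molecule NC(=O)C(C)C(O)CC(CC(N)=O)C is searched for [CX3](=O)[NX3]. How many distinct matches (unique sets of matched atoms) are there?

2

[CX3](=O)[NX3] is the SMARTS for an amide: a carbonyl carbon bonded to a trivalent nitrogen.
The molecule carries 2 separate instances of a primary amide (-C(=O)NH2) meeting every constraint; each maps to a distinct set of atoms, giving 2 matches.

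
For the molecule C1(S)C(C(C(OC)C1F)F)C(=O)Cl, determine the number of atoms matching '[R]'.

The query [R] means: R matches any atom that is part of a ring.
Check the 13 heavy atoms by environment: 5× C (in 5-ring) → match; 1× S (acyclic) → no; 2× F (acyclic) → no; 2× O (acyclic) → no; 2× C (acyclic) → no; 1× Cl (acyclic) → no.
That gives 5 matching atoms.

5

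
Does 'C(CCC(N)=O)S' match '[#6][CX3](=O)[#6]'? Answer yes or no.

No

The pattern [#6][CX3](=O)[#6] describes a carbonyl carbon (no H) flanked by two carbons — a ketone.
The closest candidate here is a primary amide (-C(=O)NH2), but one neighbour of the carbonyl carbon is N, not C. No other fragment satisfies the full query, so there is no match.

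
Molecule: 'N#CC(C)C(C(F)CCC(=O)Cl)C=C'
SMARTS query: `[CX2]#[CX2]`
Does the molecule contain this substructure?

The pattern [CX2]#[CX2] describes a carbon-carbon triple bond — an alkyne.
The closest candidate here is a vinyl group (-CH=CH2), but the C=C is a double bond; both carbons are CX3, not CX2. No other fragment satisfies the full query, so there is no match.

No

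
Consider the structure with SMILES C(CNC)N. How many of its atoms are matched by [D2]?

3

The query [D2] means: atom with exactly two heavy-atom neighbours.
Check the 5 heavy atoms by environment: 2× C (D2) → match; 1× N (D2) → match; 1× C (D1) → no; 1× N (D1) → no.
Summing the matching environments: 2 + 1 = 3 matching atoms.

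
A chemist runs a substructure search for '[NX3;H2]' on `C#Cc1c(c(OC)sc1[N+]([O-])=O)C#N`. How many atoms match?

Check the 14 heavy atoms by environment: 1× s (aromatic, H0, X2) → no; 4× c (aromatic, H0, X3) → no; 2× C (H0, X2) → no; 1× N (H0, X1) → no; 1× O (H0, X2) → no; 1× C (H3, X4) → no; 1× N (charge +1, H0, X3) → no; 1× O (charge -1, H0, X1) → no; 1× O (H0, X1) → no; 1× C (H1, X2) → no.
No environment satisfies the query, so 0 matching atoms.

0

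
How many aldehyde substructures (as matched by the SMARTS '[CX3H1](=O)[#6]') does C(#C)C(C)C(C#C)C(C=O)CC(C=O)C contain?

2

[CX3H1](=O)[#6] is the SMARTS for an aldehyde: an sp2 carbon with one H, double-bonded to O and single-bonded to carbon.
The molecule carries 2 separate instances of an aldehyde (-CHO) meeting every constraint; each maps to a distinct set of atoms, giving 2 matches.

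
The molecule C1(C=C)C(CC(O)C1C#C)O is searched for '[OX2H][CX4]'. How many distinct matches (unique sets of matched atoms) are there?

2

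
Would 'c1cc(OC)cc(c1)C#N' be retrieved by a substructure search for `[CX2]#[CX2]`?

The pattern [CX2]#[CX2] describes a carbon-carbon triple bond — an alkyne.
The closest candidate here is a nitrile (-C#N), but the triple bond is C#N, not C#C. No other fragment satisfies the full query, so there is no match.

No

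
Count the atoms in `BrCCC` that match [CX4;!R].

Check the 4 heavy atoms by environment: 3× C (X4, acyclic) → match; 1× Br (X1, acyclic) → no.
That gives 3 matching atoms.

3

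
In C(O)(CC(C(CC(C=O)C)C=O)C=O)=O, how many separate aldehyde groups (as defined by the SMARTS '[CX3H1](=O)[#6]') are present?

[CX3H1](=O)[#6] is the SMARTS for an aldehyde: an sp2 carbon with one H, double-bonded to O and single-bonded to carbon.
The molecule carries 3 separate instances of an aldehyde (-CHO) meeting every constraint; each maps to a distinct set of atoms, giving 3 matches.

3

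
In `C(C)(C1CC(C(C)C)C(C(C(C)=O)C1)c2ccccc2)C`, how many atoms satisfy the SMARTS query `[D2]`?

The query [D2] means: atom with exactly two heavy-atom neighbours.
Check the 21 heavy atoms by environment: 2× C (D2) → match; 7× C (D3) → no; 5× C (D1) → no; 1× c (aromatic, D3) → no; 5× c (aromatic, D2) → match; 1× O (D1) → no.
Summing the matching environments: 2 + 5 = 7 matching atoms.

7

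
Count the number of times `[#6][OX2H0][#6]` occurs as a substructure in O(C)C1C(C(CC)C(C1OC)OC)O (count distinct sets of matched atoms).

3

[#6][OX2H0][#6] is the SMARTS for an ether: an aliphatic oxygen bridging two carbons with no H on the oxygen.
The molecule carries 3 separate instances of a methoxy ether (-OCH3) meeting every constraint; each maps to a distinct set of atoms, giving 3 matches.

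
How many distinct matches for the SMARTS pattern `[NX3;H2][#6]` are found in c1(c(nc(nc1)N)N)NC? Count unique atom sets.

2

[NX3;H2][#6] is the SMARTS for a primary amine: a trivalent nitrogen with two H attached to carbon.
The molecule carries 2 separate instances of a primary amino group (-NH2) meeting every constraint; each maps to a distinct set of atoms, giving 2 matches.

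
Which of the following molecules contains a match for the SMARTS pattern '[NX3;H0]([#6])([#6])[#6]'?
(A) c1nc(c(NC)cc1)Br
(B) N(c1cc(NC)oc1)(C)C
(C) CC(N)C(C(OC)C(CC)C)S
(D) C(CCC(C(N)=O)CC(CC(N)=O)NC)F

[NX3;H0]([#6])([#6])[#6] describes a trivalent nitrogen with no H, bonded to three carbons (a tertiary amine).
(A) has an N-methylamino group (-NHCH3) but the nitrogen still has one H (H1), not H0.
(B) contains a dimethylamino group (-N(CH3)2), which satisfies every atom and bond constraint.
(C) has a primary amino group (-NH2) but the nitrogen has H2, not H0 with three carbons.
(D) has a primary amide (-C(=O)NH2) but the amide nitrogen has H2 and only one carbon neighbour.
So the answer is (B).

B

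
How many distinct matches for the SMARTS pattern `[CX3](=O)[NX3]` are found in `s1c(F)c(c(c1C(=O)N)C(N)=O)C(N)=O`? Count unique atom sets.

3

[CX3](=O)[NX3] is the SMARTS for an amide: a carbonyl carbon bonded to a trivalent nitrogen.
The molecule carries 3 separate instances of a primary amide (-C(=O)NH2) meeting every constraint; each maps to a distinct set of atoms, giving 3 matches.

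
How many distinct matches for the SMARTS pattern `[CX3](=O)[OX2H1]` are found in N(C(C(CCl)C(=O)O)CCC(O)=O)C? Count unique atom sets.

2

[CX3](=O)[OX2H1] is the SMARTS for a carboxylic acid: an sp2 carbon double-bonded to O and single-bonded to an -OH oxygen.
The molecule carries 2 separate instances of a carboxylic acid group (-C(=O)OH) meeting every constraint; each maps to a distinct set of atoms, giving 2 matches.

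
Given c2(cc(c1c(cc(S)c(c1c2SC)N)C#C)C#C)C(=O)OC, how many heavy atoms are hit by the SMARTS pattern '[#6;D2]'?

4

The query [#6;D2] means: any carbon bonded to exactly two heavy atoms.
Check the 22 heavy atoms by environment: 8× c (aromatic, D3) → no; 2× c (aromatic, D2) → match; 1× S (D1) → no; 1× S (D2) → no; 4× C (D1) → no; 1× C (D3) → no; 1× O (D1) → no; 1× O (D2) → no; 2× C (D2) → match; 1× N (D1) → no.
Summing the matching environments: 2 + 2 = 4 matching atoms.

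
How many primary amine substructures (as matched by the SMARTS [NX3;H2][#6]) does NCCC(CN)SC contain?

[NX3;H2][#6] is the SMARTS for a primary amine: a trivalent nitrogen with two H attached to carbon.
The molecule carries 2 separate instances of a primary amino group (-NH2) meeting every constraint; each maps to a distinct set of atoms, giving 2 matches.

2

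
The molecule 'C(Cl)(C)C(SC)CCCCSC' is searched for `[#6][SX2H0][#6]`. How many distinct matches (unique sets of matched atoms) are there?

2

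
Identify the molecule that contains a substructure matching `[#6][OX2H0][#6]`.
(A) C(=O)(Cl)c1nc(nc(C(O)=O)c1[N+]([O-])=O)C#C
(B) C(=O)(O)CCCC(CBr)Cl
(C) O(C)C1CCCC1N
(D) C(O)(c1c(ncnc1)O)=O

C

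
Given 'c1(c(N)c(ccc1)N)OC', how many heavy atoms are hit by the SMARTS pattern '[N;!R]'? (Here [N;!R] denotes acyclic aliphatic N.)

2

The query [N;!R] means: aliphatic nitrogen not in a ring.
Check the 10 heavy atoms by environment: 6× c (aromatic, in 6-ring) → no; 2× N (acyclic) → match; 1× O (acyclic) → no; 1× C (acyclic) → no.
That gives 2 matching atoms.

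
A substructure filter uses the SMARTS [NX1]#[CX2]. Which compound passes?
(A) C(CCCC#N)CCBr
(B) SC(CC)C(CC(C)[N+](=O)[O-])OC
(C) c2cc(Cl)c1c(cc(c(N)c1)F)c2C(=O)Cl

A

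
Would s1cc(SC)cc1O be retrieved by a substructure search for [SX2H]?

No

The pattern [SX2H] describes an aliphatic sulfur with two connections, one being H — a thiol.
The closest candidate here is a methylthio ether (-SCH3), but the sulfur has H0 (bonded to two carbons), not H1. No other fragment satisfies the full query, so there is no match.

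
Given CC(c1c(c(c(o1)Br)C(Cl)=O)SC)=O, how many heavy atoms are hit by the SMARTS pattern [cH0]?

The query [cH0] means: aromatic carbon with no attached hydrogen (substituted or ring-fusion).
Check the 14 heavy atoms by environment: 1× o (aromatic, H0) → no; 4× c (aromatic, H0) → match; 2× C (H0) → no; 2× O (H0) → no; 1× Cl (H0) → no; 2× C (H3) → no; 1× S (H0) → no; 1× Br (H0) → no.
That gives 4 matching atoms.

4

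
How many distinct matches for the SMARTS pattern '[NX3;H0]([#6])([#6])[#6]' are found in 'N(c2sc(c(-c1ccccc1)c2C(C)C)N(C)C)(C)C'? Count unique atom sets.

[NX3;H0]([#6])([#6])[#6] is the SMARTS for a tertiary amine: a trivalent nitrogen with no H, bonded to three carbons.
The molecule carries 2 separate instances of a dimethylamino group (-N(CH3)2) meeting every constraint; each maps to a distinct set of atoms, giving 2 matches.

2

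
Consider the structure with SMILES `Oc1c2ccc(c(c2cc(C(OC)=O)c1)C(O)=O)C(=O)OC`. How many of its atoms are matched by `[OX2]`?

4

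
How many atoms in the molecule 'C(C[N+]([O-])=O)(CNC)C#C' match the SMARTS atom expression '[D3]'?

2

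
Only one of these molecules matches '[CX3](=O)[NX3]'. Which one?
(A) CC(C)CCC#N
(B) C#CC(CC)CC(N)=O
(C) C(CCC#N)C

[CX3](=O)[NX3] describes a carbonyl carbon bonded to a trivalent nitrogen (an amide).
(A) has a nitrile (-C#N) but the nitrile N is NX1 (triple-bonded), not NX3.
(B) contains a primary amide (-C(=O)NH2), which satisfies every atom and bond constraint.
(C) has a nitrile (-C#N) but the nitrile N is NX1 (triple-bonded), not NX3.
So the answer is (B).

B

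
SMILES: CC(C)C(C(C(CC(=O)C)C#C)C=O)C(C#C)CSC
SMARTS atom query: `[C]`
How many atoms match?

17

The query [C] means: uppercase C matches aliphatic (non-aromatic) carbon only.
Check the 20 heavy atoms by environment: 17× C → match; 2× O → no; 1× S → no.
That gives 17 matching atoms.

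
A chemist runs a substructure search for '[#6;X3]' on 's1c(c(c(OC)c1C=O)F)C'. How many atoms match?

The query [#6;X3] means: any carbon (aromatic or not) with three total connections.
Check the 11 heavy atoms by environment: 1× s (aromatic, X2) → no; 4× c (aromatic, X3) → match; 2× C (X4) → no; 1× O (X2) → no; 1× F (X1) → no; 1× C (X3) → match; 1× O (X1) → no.
Summing the matching environments: 4 + 1 = 5 matching atoms.

5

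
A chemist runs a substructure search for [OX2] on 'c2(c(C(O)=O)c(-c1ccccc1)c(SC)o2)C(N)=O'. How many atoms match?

The query [OX2] means: aliphatic oxygen with two total connections — ether, hydroxyl, or ester single-bond O.
Check the 19 heavy atoms by environment: 1× o (aromatic, X2) → no; 10× c (aromatic, X3) → no; 1× S (X2) → no; 1× C (X4) → no; 2× C (X3) → no; 2× O (X1) → no; 1× O (X2) → match; 1× N (X3) → no.
That gives 1 matching atom.

1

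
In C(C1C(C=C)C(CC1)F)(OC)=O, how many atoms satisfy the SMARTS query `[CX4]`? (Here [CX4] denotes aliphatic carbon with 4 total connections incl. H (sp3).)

6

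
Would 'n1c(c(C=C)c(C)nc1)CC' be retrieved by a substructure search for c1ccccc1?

The pattern c1ccccc1 describes six aromatic carbons in a ring — a benzene ring.
The closest candidate here is a methyl group (-CH3), but no six-membered all-carbon aromatic ring is present. No other fragment satisfies the full query, so there is no match.

No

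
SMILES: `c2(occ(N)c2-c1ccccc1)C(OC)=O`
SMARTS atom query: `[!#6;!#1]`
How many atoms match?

4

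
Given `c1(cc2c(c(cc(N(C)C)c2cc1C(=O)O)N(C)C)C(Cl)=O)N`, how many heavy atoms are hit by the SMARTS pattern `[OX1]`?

2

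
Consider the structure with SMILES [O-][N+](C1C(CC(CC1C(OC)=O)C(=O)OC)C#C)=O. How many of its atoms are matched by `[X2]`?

The query [X2] means: any atom with exactly two total connections (bonds + H).
Check the 19 heavy atoms by environment: 8× C (X4) → no; 2× C (X2) → match; 1× N (charge +1, X3) → no; 1× O (charge -1, X1) → no; 3× O (X1) → no; 2× C (X3) → no; 2× O (X2) → match.
Summing the matching environments: 2 + 2 = 4 matching atoms.

4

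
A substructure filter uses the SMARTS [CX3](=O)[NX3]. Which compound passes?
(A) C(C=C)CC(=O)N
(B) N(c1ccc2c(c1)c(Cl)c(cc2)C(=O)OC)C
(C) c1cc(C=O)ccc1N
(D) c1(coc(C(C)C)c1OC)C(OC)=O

A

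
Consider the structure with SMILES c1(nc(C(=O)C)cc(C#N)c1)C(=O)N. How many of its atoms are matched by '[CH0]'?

The query [CH0] means: aliphatic carbon with no attached hydrogen.
Check the 14 heavy atoms by environment: 1× n (aromatic, H0) → no; 3× c (aromatic, H0) → no; 2× c (aromatic, H1) → no; 3× C (H0) → match; 2× O (H0) → no; 1× N (H2) → no; 1× C (H3) → no; 1× N (H0) → no.
That gives 3 matching atoms.

3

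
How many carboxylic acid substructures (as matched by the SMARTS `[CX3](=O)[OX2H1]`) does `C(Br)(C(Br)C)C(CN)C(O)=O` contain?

1

[CX3](=O)[OX2H1] is the SMARTS for a carboxylic acid: an sp2 carbon double-bonded to O and single-bonded to an -OH oxygen.
Exactly one fragment in the molecule meets all constraints, giving 1 match.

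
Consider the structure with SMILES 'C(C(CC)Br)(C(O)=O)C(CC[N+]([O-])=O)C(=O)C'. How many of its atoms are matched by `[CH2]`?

3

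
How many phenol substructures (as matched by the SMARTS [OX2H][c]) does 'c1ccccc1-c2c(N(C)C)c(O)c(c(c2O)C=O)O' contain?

3

[OX2H][c] is the SMARTS for a phenol: a hydroxyl oxygen attached to an aromatic carbon.
The molecule carries 3 separate instances of a hydroxyl group (-OH) meeting every constraint; each maps to a distinct set of atoms, giving 3 matches.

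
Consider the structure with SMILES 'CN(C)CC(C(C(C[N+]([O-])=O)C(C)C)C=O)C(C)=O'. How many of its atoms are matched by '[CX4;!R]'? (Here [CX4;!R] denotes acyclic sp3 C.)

11

The query [CX4;!R] means: aliphatic carbon with four total connections, not in a ring.
Check the 19 heavy atoms by environment: 11× C (X4, acyclic) → match; 1× N (X3, acyclic) → no; 2× C (X3, acyclic) → no; 3× O (X1, acyclic) → no; 1× N (charge +1, X3, acyclic) → no; 1× O (charge -1, X1, acyclic) → no.
That gives 11 matching atoms.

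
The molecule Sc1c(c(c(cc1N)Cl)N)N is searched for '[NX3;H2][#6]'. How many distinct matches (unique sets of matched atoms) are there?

3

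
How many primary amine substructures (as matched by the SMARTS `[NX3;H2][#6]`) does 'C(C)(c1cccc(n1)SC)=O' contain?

0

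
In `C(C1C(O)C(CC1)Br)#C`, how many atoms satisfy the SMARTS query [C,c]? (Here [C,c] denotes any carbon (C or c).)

7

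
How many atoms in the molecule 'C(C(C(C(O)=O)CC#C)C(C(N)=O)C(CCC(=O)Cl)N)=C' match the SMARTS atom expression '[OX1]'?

3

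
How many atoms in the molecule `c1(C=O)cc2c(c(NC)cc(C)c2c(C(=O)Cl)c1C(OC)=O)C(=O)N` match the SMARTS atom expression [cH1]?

2

The query [cH1] means: aromatic carbon bearing exactly one hydrogen.
Check the 25 heavy atoms by environment: 8× c (aromatic, H0) → no; 2× c (aromatic, H1) → match; 3× C (H0) → no; 5× O (H0) → no; 1× N (H2) → no; 3× C (H3) → no; 1× Cl (H0) → no; 1× N (H1) → no; 1× C (H1) → no.
That gives 2 matching atoms.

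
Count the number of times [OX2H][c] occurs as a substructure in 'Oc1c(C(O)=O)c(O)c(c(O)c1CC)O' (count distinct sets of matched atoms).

[OX2H][c] is the SMARTS for a phenol: a hydroxyl oxygen attached to an aromatic carbon.
The molecule carries 4 separate instances of a hydroxyl group (-OH) meeting every constraint; each maps to a distinct set of atoms, giving 4 matches.

4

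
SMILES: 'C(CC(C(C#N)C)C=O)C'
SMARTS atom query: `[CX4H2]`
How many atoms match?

The query [CX4H2] means: sp3 carbon (X4) with exactly two hydrogens.
Check the 10 heavy atoms by environment: 2× C (H2, X4) → match; 2× C (H1, X4) → no; 2× C (H3, X4) → no; 1× C (H1, X3) → no; 1× O (H0, X1) → no; 1× C (H0, X2) → no; 1× N (H0, X1) → no.
That gives 2 matching atoms.

2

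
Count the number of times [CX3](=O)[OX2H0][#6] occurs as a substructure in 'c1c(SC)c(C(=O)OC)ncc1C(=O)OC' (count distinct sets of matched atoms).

[CX3](=O)[OX2H0][#6] is the SMARTS for an ester: a carbonyl carbon bonded to an oxygen that is itself bonded to carbon (no H on that O).
The molecule carries 2 separate instances of a methyl-ester group (-C(=O)OCH3) meeting every constraint; each maps to a distinct set of atoms, giving 2 matches.

2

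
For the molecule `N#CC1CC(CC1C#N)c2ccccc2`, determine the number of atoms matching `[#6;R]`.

11

Check the 15 heavy atoms by environment: 5× C (in 5-ring) → match; 2× C (acyclic) → no; 2× N (acyclic) → no; 6× c (aromatic, in 6-ring) → match.
Summing the matching environments: 5 + 6 = 11 matching atoms.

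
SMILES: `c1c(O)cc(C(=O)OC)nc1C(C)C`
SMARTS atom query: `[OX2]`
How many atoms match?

2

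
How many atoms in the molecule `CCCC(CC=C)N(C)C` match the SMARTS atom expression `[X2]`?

0

The query [X2] means: any atom with exactly two total connections (bonds + H).
Check the 10 heavy atoms by environment: 7× C (X4) → no; 1× N (X3) → no; 2× C (X3) → no.
No environment satisfies the query, so 0 matching atoms.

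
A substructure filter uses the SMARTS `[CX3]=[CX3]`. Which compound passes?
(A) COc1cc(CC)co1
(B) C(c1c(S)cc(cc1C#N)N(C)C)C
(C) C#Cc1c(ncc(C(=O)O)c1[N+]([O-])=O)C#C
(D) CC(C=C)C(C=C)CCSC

[CX3]=[CX3] describes a non-aromatic C=C double bond between two sp2 carbons (an alkene).
(A) has an ethyl group (-CH2CH3) but its C-C bond is a single bond between CX4 carbons, not CX3=CX3.
(B) has an ethyl group (-CH2CH3) but its C-C bond is a single bond between CX4 carbons, not CX3=CX3.
(C) has an ethynyl group (-C#CH) but the C-C bond is a triple bond, not a double bond.
(D) contains a vinyl group (-CH=CH2), which satisfies every atom and bond constraint.
So the answer is (D).

D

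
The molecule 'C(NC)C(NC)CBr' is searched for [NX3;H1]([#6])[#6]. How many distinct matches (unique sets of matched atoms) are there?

[NX3;H1]([#6])[#6] is the SMARTS for a secondary amine: a trivalent nitrogen with one H, bonded to two carbons.
The molecule carries 2 separate instances of an N-methylamino group (-NHCH3) meeting every constraint; each maps to a distinct set of atoms, giving 2 matches.

2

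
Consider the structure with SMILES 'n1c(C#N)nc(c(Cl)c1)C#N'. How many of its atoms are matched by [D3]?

3

The query [D3] means: atom with exactly three heavy-atom neighbours.
Check the 11 heavy atoms by environment: 2× n (aromatic, D2) → no; 3× c (aromatic, D3) → match; 1× c (aromatic, D2) → no; 2× C (D2) → no; 2× N (D1) → no; 1× Cl (D1) → no.
That gives 3 matching atoms.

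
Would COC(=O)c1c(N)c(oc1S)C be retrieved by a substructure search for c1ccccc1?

No

The pattern c1ccccc1 describes six aromatic carbons in a ring — a benzene ring.
The closest candidate here is a methyl group (-CH3), but no six-membered all-carbon aromatic ring is present. No other fragment satisfies the full query, so there is no match.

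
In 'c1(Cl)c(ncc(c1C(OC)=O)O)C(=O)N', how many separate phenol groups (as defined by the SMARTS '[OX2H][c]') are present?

1

[OX2H][c] is the SMARTS for a phenol: a hydroxyl oxygen attached to an aromatic carbon.
Exactly one fragment in the molecule meets all constraints, giving 1 match.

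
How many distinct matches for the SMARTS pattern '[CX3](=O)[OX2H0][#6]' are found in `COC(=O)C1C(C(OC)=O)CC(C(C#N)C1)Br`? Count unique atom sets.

2

[CX3](=O)[OX2H0][#6] is the SMARTS for an ester: a carbonyl carbon bonded to an oxygen that is itself bonded to carbon (no H on that O).
The molecule carries 2 separate instances of a methyl-ester group (-C(=O)OCH3) meeting every constraint; each maps to a distinct set of atoms, giving 2 matches.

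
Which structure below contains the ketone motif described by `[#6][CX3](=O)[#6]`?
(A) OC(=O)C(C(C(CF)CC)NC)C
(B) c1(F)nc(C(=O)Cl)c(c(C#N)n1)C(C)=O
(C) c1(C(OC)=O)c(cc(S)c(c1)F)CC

B

[#6][CX3](=O)[#6] describes a carbonyl carbon (no H) flanked by two carbons (a ketone).
(A) has a carboxylic acid group (-C(=O)OH) but one neighbour of the carbonyl carbon is O, not C.
(B) contains an acetyl/ketone group (-C(=O)CH3), which satisfies every atom and bond constraint.
(C) has a methyl-ester group (-C(=O)OCH3) but one neighbour of the carbonyl carbon is O, not C.
So the answer is (B).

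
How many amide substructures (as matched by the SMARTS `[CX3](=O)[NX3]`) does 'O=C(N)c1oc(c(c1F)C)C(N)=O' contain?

[CX3](=O)[NX3] is the SMARTS for an amide: a carbonyl carbon bonded to a trivalent nitrogen.
The molecule carries 2 separate instances of a primary amide (-C(=O)NH2) meeting every constraint; each maps to a distinct set of atoms, giving 2 matches.

2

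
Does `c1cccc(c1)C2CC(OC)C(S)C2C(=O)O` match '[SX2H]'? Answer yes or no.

Yes

The pattern [SX2H] describes an aliphatic sulfur with two connections, one being H — a thiol.
The molecule carries a thiol (-SH), whose atoms satisfy every constraint of the query, so the pattern matches.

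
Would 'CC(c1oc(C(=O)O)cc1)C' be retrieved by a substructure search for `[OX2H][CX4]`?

No

The pattern [OX2H][CX4] describes a hydroxyl oxygen bound to an sp3 (X4) carbon — an aliphatic alcohol.
The closest candidate here is a carboxylic acid group (-C(=O)OH), but the -OH is on a CX3 carbonyl carbon, not a CX4 carbon. No other fragment satisfies the full query, so there is no match.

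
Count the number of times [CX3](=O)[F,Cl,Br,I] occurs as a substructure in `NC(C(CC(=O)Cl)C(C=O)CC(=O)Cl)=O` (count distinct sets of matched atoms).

[CX3](=O)[F,Cl,Br,I] is the SMARTS for an acyl halide: a carbonyl carbon bonded to a halogen.
The molecule carries 2 separate instances of an acyl chloride (-C(=O)Cl) meeting every constraint; each maps to a distinct set of atoms, giving 2 matches.

2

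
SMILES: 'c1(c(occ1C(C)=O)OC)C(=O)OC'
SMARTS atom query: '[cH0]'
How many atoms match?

3

The query [cH0] means: aromatic carbon with no attached hydrogen (substituted or ring-fusion).
Check the 14 heavy atoms by environment: 1× o (aromatic, H0) → no; 1× c (aromatic, H1) → no; 3× c (aromatic, H0) → match; 2× C (H0) → no; 4× O (H0) → no; 3× C (H3) → no.
That gives 3 matching atoms.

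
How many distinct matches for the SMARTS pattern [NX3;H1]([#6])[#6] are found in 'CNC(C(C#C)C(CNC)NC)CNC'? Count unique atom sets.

4

[NX3;H1]([#6])[#6] is the SMARTS for a secondary amine: a trivalent nitrogen with one H, bonded to two carbons.
The molecule carries 4 separate instances of an N-methylamino group (-NHCH3) meeting every constraint; each maps to a distinct set of atoms, giving 4 matches.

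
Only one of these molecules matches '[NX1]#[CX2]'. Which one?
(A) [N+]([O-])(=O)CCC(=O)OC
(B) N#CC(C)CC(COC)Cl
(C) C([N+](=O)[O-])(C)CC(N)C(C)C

B

[NX1]#[CX2] describes a nitrogen triple-bonded to a two-connected carbon (a nitrile).
(A) has a nitro group (-[N+](=O)[O-]) but there is no C#N triple bond.
(B) contains a nitrile (-C#N), which satisfies every atom and bond constraint.
(C) has a primary amino group (-NH2) but the nitrogen is NX3 (three connections), not NX1 triple-bonded.
So the answer is (B).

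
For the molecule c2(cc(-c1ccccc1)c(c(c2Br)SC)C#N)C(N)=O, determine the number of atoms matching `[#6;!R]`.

3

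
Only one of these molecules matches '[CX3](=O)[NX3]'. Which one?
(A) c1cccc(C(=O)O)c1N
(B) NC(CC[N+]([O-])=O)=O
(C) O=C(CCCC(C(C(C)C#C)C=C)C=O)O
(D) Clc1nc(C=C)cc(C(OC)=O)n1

B

[CX3](=O)[NX3] describes a carbonyl carbon bonded to a trivalent nitrogen (an amide).
(A) has a carboxylic acid group (-C(=O)OH) but the carbonyl is bonded to O, not to an NX3 nitrogen.
(B) contains a primary amide (-C(=O)NH2), which satisfies every atom and bond constraint.
(C) has a carboxylic acid group (-C(=O)OH) but the carbonyl is bonded to O, not to an NX3 nitrogen.
(D) has a methyl-ester group (-C(=O)OCH3) but the carbonyl is bonded to O, not to an NX3 nitrogen.
So the answer is (B).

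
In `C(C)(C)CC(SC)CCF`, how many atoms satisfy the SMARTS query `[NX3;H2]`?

0

Check the 10 heavy atoms by environment: 3× C (H2, X4) → no; 2× C (H1, X4) → no; 3× C (H3, X4) → no; 1× F (H0, X1) → no; 1× S (H0, X2) → no.
No environment satisfies the query, so 0 matching atoms.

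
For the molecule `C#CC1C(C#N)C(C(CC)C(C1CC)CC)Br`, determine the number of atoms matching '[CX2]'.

3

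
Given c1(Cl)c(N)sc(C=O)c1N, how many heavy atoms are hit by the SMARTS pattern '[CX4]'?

Check the 10 heavy atoms by environment: 1× s (aromatic, X2) → no; 4× c (aromatic, X3) → no; 1× C (X3) → no; 1× O (X1) → no; 2× N (X3) → no; 1× Cl (X1) → no.
No environment satisfies the query, so 0 matching atoms.

0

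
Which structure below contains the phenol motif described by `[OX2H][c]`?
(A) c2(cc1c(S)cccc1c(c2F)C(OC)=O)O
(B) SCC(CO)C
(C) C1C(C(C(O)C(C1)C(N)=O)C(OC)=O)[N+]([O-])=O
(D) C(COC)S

A

[OX2H][c] describes a hydroxyl oxygen attached to an aromatic carbon (a phenol).
(A) contains a hydroxyl group (-OH), which satisfies every atom and bond constraint.
(B) has a hydroxyl group (-OH) but the -OH is on an aliphatic carbon, not an aromatic c.
(C) has a hydroxyl group (-OH) but the -OH is on an aliphatic carbon, not an aromatic c.
(D) has a methoxy ether (-OCH3) but the oxygen has H0, not H1.
So the answer is (A).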